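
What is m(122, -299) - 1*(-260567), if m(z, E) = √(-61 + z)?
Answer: 260567 + √61 ≈ 2.6057e+5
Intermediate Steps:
m(122, -299) - 1*(-260567) = √(-61 + 122) - 1*(-260567) = √61 + 260567 = 260567 + √61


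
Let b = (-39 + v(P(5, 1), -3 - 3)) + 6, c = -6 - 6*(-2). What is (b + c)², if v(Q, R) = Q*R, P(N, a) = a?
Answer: 1089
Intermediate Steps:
c = 6 (c = -6 + 12 = 6)
b = -39 (b = (-39 + 1*(-3 - 3)) + 6 = (-39 + 1*(-6)) + 6 = (-39 - 6) + 6 = -45 + 6 = -39)
(b + c)² = (-39 + 6)² = (-33)² = 1089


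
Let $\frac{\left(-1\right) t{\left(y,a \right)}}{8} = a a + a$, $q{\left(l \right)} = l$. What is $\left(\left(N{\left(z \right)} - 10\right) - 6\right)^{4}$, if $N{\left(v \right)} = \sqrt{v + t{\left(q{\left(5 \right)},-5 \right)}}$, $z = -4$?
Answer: $16 \left(8 - i \sqrt{41}\right)^{4} \approx -1.5947 \cdot 10^{5} - 75403.0 i$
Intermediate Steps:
$t{\left(y,a \right)} = - 8 a - 8 a^{2}$ ($t{\left(y,a \right)} = - 8 \left(a a + a\right) = - 8 \left(a^{2} + a\right) = - 8 \left(a + a^{2}\right) = - 8 a - 8 a^{2}$)
$N{\left(v \right)} = \sqrt{-160 + v}$ ($N{\left(v \right)} = \sqrt{v - - 40 \left(1 - 5\right)} = \sqrt{v - \left(-40\right) \left(-4\right)} = \sqrt{v - 160} = \sqrt{-160 + v}$)
$\left(\left(N{\left(z \right)} - 10\right) - 6\right)^{4} = \left(\left(\sqrt{-160 - 4} - 10\right) - 6\right)^{4} = \left(\left(\sqrt{-164} - 10\right) - 6\right)^{4} = \left(\left(2 i \sqrt{41} - 10\right) - 6\right)^{4} = \left(\left(-10 + 2 i \sqrt{41}\right) - 6\right)^{4} = \left(-16 + 2 i \sqrt{41}\right)^{4}$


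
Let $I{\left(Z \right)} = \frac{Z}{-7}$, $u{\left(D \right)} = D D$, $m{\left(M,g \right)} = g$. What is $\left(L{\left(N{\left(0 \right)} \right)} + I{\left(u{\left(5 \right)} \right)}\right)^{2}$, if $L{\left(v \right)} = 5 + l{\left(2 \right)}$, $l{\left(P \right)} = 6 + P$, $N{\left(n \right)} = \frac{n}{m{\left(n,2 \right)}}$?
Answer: $\frac{4356}{49} \approx 88.898$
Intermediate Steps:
$N{\left(n \right)} = \frac{n}{2}$
$u{\left(D \right)} = D^{2}$
$I{\left(Z \right)} = - \frac{Z}{7}$ ($I{\left(Z \right)} = Z \left(- \frac{1}{7}\right) = - \frac{Z}{7}$)
$L{\left(v \right)} = 13$ ($L{\left(v \right)} = 5 + \left(6 + 2\right) = 5 + 8 = 13$)
$\left(L{\left(N{\left(0 \right)} \right)} + I{\left(u{\left(5 \right)} \right)}\right)^{2} = \left(13 - \frac{5^{2}}{7}\right)^{2} = \left(13 - \frac{25}{7}\right)^{2} = \left(\frac{66}{7}\right)^{2} = \frac{4356}{49}$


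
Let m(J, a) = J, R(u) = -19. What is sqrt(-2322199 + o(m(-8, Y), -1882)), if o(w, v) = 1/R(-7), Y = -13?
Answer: I*sqrt(838313858)/19 ≈ 1523.9*I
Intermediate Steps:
o(w, v) = -1/19 (o(w, v) = 1/(-19) = -1/19)
sqrt(-2322199 + o(m(-8, Y), -1882)) = sqrt(-2322199 - 1/19) = sqrt(-44121782/19) = I*sqrt(838313858)/19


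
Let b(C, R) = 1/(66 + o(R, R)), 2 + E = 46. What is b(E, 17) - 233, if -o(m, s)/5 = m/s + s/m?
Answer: -13047/56 ≈ -232.98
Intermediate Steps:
E = 44 (E = -2 + 46 = 44)
o(m, s) = -5*m/s - 5*s/m (o(m, s) = -5*(m/s + s/m) = -5*m/s - 5*s/m)
b(C, R) = 1/56 (b(C, R) = 1/(66 + (-5*R/R - 5*R/R)) = 1/(66 + (-5 - 5)) = 1/(66 - 10) = 1/56)
b(E, 17) - 233 = 1/56 - 233 = -13047/56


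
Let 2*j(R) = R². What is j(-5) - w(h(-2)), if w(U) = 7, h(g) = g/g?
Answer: 11/2 ≈ 5.5000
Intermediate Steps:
h(g) = 1
j(R) = R²/2
j(-5) - w(h(-2)) = (½)*(-5)² - 1*7 = (½)*25 - 7 = 25/2 - 7 = 11/2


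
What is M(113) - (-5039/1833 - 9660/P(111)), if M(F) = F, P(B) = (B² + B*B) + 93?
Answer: 351045484/3022617 ≈ 116.14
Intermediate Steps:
P(B) = 93 + 2*B² (P(B) = (B² + B²) + 93 = 2*B² + 93 = 93 + 2*B²)
M(113) - (-5039/1833 - 9660/P(111)) = 113 - (-5039/1833 - 9660/(93 + 2*111²)) = 113 - (-5039*1/1833 - 9660/(93 + 2*12321)) = 113 - (-5039/1833 - 9660/(93 + 24642)) = 113 - (-5039/1833 - 9660/24735) = 113 - (-5039/1833 - 9660*1/24735) = 113 - (-5039/1833 - 644/1649) = 113 - 1*(-9489763/3022617) = 113 + 9489763/3022617 = 351045484/3022617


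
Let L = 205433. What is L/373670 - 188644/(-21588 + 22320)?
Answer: -17585056631/68381610 ≈ -257.16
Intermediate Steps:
L/373670 - 188644/(-21588 + 22320) = 205433/373670 - 188644/(-21588 + 22320) = 205433*(1/373670) - 188644/732 = 205433/373670 - 188644*1/732 = 205433/373670 - 47161/183 = -17585056631/68381610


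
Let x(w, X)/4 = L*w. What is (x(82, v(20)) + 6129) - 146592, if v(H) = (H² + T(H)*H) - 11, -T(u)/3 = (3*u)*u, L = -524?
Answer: -312335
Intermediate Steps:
T(u) = -9*u² (T(u) = -3*3*u*u = -9*u²)
v(H) = -11 + H² - 9*H³ (v(H) = (H² + (-9*H²)*H) - 11 = (H² - 9*H³) - 11 = -11 + H² - 9*H³)
x(w, X) = -2096*w (x(w, X) = 4*(-524*w) = -2096*w)
(x(82, v(20)) + 6129) - 146592 = (-2096*82 + 6129) - 146592 = (-171872 + 6129) - 146592 = -165743 - 146592 = -312335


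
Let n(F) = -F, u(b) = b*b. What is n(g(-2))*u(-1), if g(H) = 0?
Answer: 0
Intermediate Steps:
u(b) = b**2
n(g(-2))*u(-1) = -1*0*(-1)**2 = 0*1 = 0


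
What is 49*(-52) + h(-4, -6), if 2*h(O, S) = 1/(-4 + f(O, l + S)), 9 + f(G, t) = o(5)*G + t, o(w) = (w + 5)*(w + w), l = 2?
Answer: -2125033/834 ≈ -2548.0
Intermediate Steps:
o(w) = 2*w*(5 + w) (o(w) = (5 + w)*(2*w) = 2*w*(5 + w))
f(G, t) = -9 + t + 100*G (f(G, t) = -9 + ((2*5*(5 + 5))*G + t) = -9 + ((2*5*10)*G + t) = -9 + (100*G + t) = -9 + (t + 100*G) = -9 + t + 100*G)
h(O, S) = 1/(2*(-11 + S + 100*O)) (h(O, S) = 1/(2*(-4 + (-9 + (2 + S) + 100*O))) = 1/(2*(-4 + (-7 + S + 100*O))) = 1/(2*(-11 + S + 100*O)))
49*(-52) + h(-4, -6) = 49*(-52) + 1/(2*(-11 - 6 + 100*(-4))) = -2548 + 1/(2*(-11 - 6 - 400)) = -2548 + (½)/(-417) = -2548 + (½)*(-1/417) = -2548 - 1/834 = -2125033/834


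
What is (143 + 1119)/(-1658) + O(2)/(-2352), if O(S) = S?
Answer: -742885/974904 ≈ -0.76201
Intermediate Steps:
(143 + 1119)/(-1658) + O(2)/(-2352) = (143 + 1119)/(-1658) + 2/(-2352) = 1262*(-1/1658) + 2*(-1/2352) = -631/829 - 1/1176 = -742885/974904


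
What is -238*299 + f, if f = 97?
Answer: -71065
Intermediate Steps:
-238*299 + f = -238*299 + 97 = -71162 + 97 = -71065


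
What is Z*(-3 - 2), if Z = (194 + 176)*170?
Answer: -314500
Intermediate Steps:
Z = 62900 (Z = 370*170 = 62900)
Z*(-3 - 2) = 62900*(-3 - 2) = 62900*(-5) = -314500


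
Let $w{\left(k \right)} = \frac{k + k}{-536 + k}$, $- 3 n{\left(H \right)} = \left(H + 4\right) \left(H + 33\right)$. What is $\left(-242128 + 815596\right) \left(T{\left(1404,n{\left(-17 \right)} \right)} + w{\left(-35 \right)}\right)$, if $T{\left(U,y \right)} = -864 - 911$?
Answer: $- \frac{581184011940}{571} \approx -1.0178 \cdot 10^{9}$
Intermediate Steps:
$n{\left(H \right)} = - \frac{\left(4 + H\right) \left(33 + H\right)}{3}$ ($n{\left(H \right)} = - \frac{\left(H + 4\right) \left(H + 33\right)}{3} = - \frac{\left(4 + H\right) \left(33 + H\right)}{3}$)
$T{\left(U,y \right)} = -1775$ ($T{\left(U,y \right)} = -864 - 911 = -1775$)
$w{\left(k \right)} = \frac{2 k}{-536 + k}$
$\left(-242128 + 815596\right) \left(T{\left(1404,n{\left(-17 \right)} \right)} + w{\left(-35 \right)}\right) = \left(-242128 + 815596\right) \left(-1775 + 2 \left(-35\right) \frac{1}{-536 - 35}\right) = 573468 \left(-1775 + 2 \left(-35\right) \frac{1}{-571}\right) = 573468 \left(-1775 + 2 \left(-35\right) \left(- \frac{1}{571}\right)\right) = 573468 \left(-1775 + \frac{70}{571}\right) = 573468 \left(- \frac{1013455}{571}\right) = - \frac{581184011940}{571}$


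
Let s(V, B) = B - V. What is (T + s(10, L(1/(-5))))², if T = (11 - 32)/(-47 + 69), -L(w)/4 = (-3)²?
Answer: 1067089/484 ≈ 2204.7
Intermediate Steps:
L(w) = -36 (L(w) = -4*(-3)² = -4*9 = -36)
T = -21/22 ≈ -0.95455
(T + s(10, L(1/(-5))))² = (-21/22 + (-36 - 1*10))² = (-21/22 + (-36 - 10))² = (-21/22 - 46)² = (-1033/22)² = 1067089/484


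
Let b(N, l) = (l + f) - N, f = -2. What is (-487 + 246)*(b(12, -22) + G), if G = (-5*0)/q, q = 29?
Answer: 8676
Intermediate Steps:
b(N, l) = -2 + l - N (b(N, l) = (l - 2) - N = (-2 + l) - N = -2 + l - N)
G = 0 (G = -5*0/29 = 0*(1/29) = 0)
(-487 + 246)*(b(12, -22) + G) = (-487 + 246)*((-2 - 22 - 1*12) + 0) = -241*((-2 - 22 - 12) + 0) = -241*(-36 + 0) = -241*(-36) = 8676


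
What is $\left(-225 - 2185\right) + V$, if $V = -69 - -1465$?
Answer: $-1014$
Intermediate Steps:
$V = 1396$ ($V = -69 + 1465 = 1396$)
$\left(-225 - 2185\right) + V = \left(-225 - 2185\right) + 1396 = -2410 + 1396 = -1014$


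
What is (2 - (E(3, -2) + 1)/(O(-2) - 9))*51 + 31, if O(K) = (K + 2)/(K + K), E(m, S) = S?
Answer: 382/3 ≈ 127.33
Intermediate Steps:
O(K) = (2 + K)/(2*K) (O(K) = (2 + K)/((2*K)) = (2 + K)*(1/(2*K)) = (2 + K)/(2*K))
(2 - (E(3, -2) + 1)/(O(-2) - 9))*51 + 31 = (2 - (-2 + 1)/((1/2)*(2 - 2)/(-2) - 9))*51 + 31 = (2 - (-1)/((1/2)*(-1/2)*0 - 9))*51 + 31 = (2 - (-1)/(0 - 9))*51 + 31 = (2 - (-1)/(-9))*51 + 31 = (2 - (-1)*(-1)/9)*51 + 31 = (2 - 1*1/9)*51 + 31 = (2 - 1/9)*51 + 31 = (17/9)*51 + 31 = 289/3 + 31 = 382/3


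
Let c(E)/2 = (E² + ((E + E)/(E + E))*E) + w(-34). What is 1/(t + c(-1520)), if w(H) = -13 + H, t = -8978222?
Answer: -1/4360556 ≈ -2.2933e-7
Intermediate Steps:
c(E) = -94 + 2*E + 2*E² (c(E) = 2*((E² + ((E + E)/(E + E))*E) + (-13 - 34)) = 2*((E² + ((2*E)/((2*E)))*E) - 47) = 2*((E² + ((2*E)*(1/(2*E)))*E) - 47) = 2*((E² + 1*E) - 47) = 2*((E² + E) - 47) = 2*((E + E²) - 47) = 2*(-47 + E + E²) = -94 + 2*E + 2*E²)
1/(t + c(-1520)) = 1/(-8978222 + (-94 + 2*(-1520) + 2*(-1520)²)) = 1/(-8978222 + (-94 - 3040 + 2*2310400)) = 1/(-8978222 + (-94 - 3040 + 4620800)) = 1/(-8978222 + 4617666) = 1/(-4360556) = -1/4360556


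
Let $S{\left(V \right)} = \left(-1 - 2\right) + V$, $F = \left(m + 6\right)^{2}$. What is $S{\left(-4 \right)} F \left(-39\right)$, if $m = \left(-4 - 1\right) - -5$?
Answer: $9828$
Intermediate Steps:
$m = 0$ ($m = -5 + 5 = 0$)
$F = 36$ ($F = \left(0 + 6\right)^{2} = 6^{2} = 36$)
$S{\left(V \right)} = -3 + V$
$S{\left(-4 \right)} F \left(-39\right) = \left(-3 - 4\right) 36 \left(-39\right) = \left(-7\right) 36 \left(-39\right) = \left(-252\right) \left(-39\right) = 9828$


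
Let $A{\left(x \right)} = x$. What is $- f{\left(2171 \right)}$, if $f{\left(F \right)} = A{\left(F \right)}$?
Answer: $-2171$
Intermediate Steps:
$f{\left(F \right)} = F$
$- f{\left(2171 \right)} = \left(-1\right) 2171 = -2171$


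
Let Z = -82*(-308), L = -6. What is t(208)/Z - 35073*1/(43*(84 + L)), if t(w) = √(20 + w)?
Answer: -11691/1118 + √57/12628 ≈ -10.456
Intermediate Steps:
Z = 25256
t(208)/Z - 35073*1/(43*(84 + L)) = √(20 + 208)/25256 - 35073*1/(43*(84 - 6)) = √228*(1/25256) - 35073/(78*43) = (2*√57)*(1/25256) - 35073/3354 = √57/12628 - 35073*1/3354 = √57/12628 - 11691/1118 = -11691/1118 + √57/12628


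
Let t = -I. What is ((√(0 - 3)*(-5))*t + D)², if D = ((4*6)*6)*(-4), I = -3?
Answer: 331101 + 17280*I*√3 ≈ 3.311e+5 + 29930.0*I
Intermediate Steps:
t = 3 (t = -1*(-3) = 3)
D = -576 (D = (24*6)*(-4) = 144*(-4) = -576)
((√(0 - 3)*(-5))*t + D)² = ((√(0 - 3)*(-5))*3 - 576)² = ((√(-3)*(-5))*3 - 576)² = (((I*√3)*(-5))*3 - 576)² = (-5*I*√3*3 - 576)² = (-15*I*√3 - 576)² = (-576 - 15*I*√3)²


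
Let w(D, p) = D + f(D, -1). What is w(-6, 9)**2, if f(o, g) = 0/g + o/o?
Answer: 25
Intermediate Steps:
f(o, g) = 1 (f(o, g) = 0 + 1 = 1)
w(D, p) = 1 + D (w(D, p) = D + 1 = 1 + D)
w(-6, 9)**2 = (1 - 6)**2 = (-5)**2 = 25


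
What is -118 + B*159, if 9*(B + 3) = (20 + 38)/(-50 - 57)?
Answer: -194069/321 ≈ -604.58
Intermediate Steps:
B = -2947/963 (B = -3 + ((20 + 38)/(-50 - 57))/9 = -3 + (58/(-107))/9 = -3 + (58*(-1/107))/9 = -3 + (⅑)*(-58/107) = -3 - 58/963 = -2947/963 ≈ -3.0602)
-118 + B*159 = -118 - 2947/963*159 = -118 - 156191/321 = -194069/321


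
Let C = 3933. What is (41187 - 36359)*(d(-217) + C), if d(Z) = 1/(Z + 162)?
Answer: 1044363992/55 ≈ 1.8988e+7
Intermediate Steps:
d(Z) = 1/(162 + Z)
(41187 - 36359)*(d(-217) + C) = (41187 - 36359)*(1/(162 - 217) + 3933) = 4828*(1/(-55) + 3933) = 4828*(-1/55 + 3933) = 4828*(216314/55) = 1044363992/55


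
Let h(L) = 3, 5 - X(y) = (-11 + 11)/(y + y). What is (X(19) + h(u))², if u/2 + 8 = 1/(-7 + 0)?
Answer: 64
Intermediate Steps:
X(y) = 5 (X(y) = 5 - (-11 + 11)/(y + y) = 5 - 0/(2*y) = 5 - 0*1/(2*y) = 5 - 1*0 = 5 + 0 = 5)
u = -114/7 (u = -16 + 2/(-7 + 0) = -16 + 2/(-7) = -16 + 2*(-⅐) = -16 - 2/7 = -114/7 ≈ -16.286)
(X(19) + h(u))² = (5 + 3)² = 8² = 64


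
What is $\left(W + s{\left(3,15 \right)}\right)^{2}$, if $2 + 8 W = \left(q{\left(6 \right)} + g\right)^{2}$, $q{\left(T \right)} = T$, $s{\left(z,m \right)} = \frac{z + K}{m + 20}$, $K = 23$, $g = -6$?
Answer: $\frac{4761}{19600} \approx 0.24291$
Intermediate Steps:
$s{\left(z,m \right)} = \frac{23 + z}{20 + m}$ ($s{\left(z,m \right)} = \frac{z + 23}{m + 20} = \frac{23 + z}{20 + m}$)
$W = - \frac{1}{4}$ ($W = - \frac{1}{4} + \frac{\left(6 - 6\right)^{2}}{8} = - \frac{1}{4} + \frac{0^{2}}{8} = - \frac{1}{4} + \frac{1}{8} \cdot 0 = - \frac{1}{4} + 0 = - \frac{1}{4} \approx -0.25$)
$\left(W + s{\left(3,15 \right)}\right)^{2} = \left(- \frac{1}{4} + \frac{23 + 3}{20 + 15}\right)^{2} = \left(- \frac{1}{4} + \frac{1}{35} \cdot 26\right)^{2} = \left(- \frac{1}{4} + \frac{26}{35}\right)^{2} = \left(\frac{69}{140}\right)^{2} = \frac{4761}{19600}$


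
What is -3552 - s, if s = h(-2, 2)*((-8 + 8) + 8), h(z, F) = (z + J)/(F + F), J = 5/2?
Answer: -3553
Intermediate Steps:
J = 5/2 (J = 5*(1/2) = 5/2 ≈ 2.5000)
h(z, F) = (5/2 + z)/(2*F) (h(z, F) = (z + 5/2)/(F + F) = (5/2 + z)/((2*F)) = (5/2 + z)*(1/(2*F)) = (5/2 + z)/(2*F))
s = 1 (s = ((1/4)*(5 + 2*(-2))/2)*((-8 + 8) + 8) = ((1/4)*(1/2)*(5 - 4))*(0 + 8) = ((1/4)*(1/2)*1)*8 = (1/8)*8 = 1)
-3552 - s = -3552 - 1*1 = -3552 - 1 = -3553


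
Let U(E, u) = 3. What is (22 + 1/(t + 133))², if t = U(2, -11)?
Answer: 8958049/18496 ≈ 484.32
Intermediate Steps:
t = 3
(22 + 1/(t + 133))² = (22 + 1/(3 + 133))² = (22 + 1/136)² = (2993/136)² = 8958049/18496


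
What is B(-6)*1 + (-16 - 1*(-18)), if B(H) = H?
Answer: -4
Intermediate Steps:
B(-6)*1 + (-16 - 1*(-18)) = -6*1 + (-16 - 1*(-18)) = -6 + (-16 + 18) = -6 + 2 = -4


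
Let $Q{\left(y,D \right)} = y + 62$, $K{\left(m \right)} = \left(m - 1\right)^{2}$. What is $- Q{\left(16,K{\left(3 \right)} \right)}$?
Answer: $-78$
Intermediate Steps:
$K{\left(m \right)} = \left(-1 + m\right)^{2}$
$Q{\left(y,D \right)} = 62 + y$
$- Q{\left(16,K{\left(3 \right)} \right)} = - (62 + 16) = \left(-1\right) 78 = -78$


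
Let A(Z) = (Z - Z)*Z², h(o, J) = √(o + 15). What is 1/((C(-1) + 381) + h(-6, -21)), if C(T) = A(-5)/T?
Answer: 1/384 ≈ 0.0026042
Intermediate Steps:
h(o, J) = √(15 + o)
A(Z) = 0 (A(Z) = 0*Z² = 0)
C(T) = 0 (C(T) = 0/T = 0)
1/((C(-1) + 381) + h(-6, -21)) = 1/((0 + 381) + √(15 - 6)) = 1/(381 + √9) = 1/(381 + 3) = 1/384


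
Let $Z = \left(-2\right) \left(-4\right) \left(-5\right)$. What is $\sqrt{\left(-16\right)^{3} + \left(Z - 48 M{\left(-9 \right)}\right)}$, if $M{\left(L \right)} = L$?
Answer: $2 i \sqrt{926} \approx 60.86 i$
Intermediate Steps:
$Z = -40$ ($Z = 8 \left(-5\right) = -40$)
$\sqrt{\left(-16\right)^{3} + \left(Z - 48 M{\left(-9 \right)}\right)} = \sqrt{\left(-16\right)^{3} - -392} = \sqrt{-4096 + \left(-40 + 432\right)} = \sqrt{-4096 + 392} = \sqrt{-3704} = 2 i \sqrt{926}$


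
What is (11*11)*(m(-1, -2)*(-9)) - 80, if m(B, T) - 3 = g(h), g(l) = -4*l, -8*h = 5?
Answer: -12139/2 ≈ -6069.5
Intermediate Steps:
h = -5/8 (h = -1/8*5 = -5/8 ≈ -0.62500)
m(B, T) = 11/2 (m(B, T) = 3 - 4*(-5/8) = 3 + 5/2 = 11/2)
(11*11)*(m(-1, -2)*(-9)) - 80 = (11*11)*((11/2)*(-9)) - 80 = 121*(-99/2) - 80 = -11979/2 - 80 = -12139/2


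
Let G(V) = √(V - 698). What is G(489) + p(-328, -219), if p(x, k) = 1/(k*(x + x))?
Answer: 1/143664 + I*√209 ≈ 6.9607e-6 + 14.457*I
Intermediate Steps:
G(V) = √(-698 + V)
p(x, k) = 1/(2*k*x) (p(x, k) = 1/(k*(2*x)) = 1/(2*k*x))
G(489) + p(-328, -219) = √(-698 + 489) + (½)/(-219*(-328)) = √(-209) + (½)*(-1/219)*(-1/328) = I*√209 + 1/143664 = 1/143664 + I*√209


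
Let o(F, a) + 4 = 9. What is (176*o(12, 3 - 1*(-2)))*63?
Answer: 55440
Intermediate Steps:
o(F, a) = 5 (o(F, a) = -4 + 9 = 5)
(176*o(12, 3 - 1*(-2)))*63 = (176*5)*63 = 880*63 = 55440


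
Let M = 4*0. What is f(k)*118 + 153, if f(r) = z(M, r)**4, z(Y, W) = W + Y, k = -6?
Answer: 153081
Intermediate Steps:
M = 0
f(r) = r**4 (f(r) = (r + 0)**4 = r**4)
f(k)*118 + 153 = (-6)**4*118 + 153 = 1296*118 + 153 = 152928 + 153 = 153081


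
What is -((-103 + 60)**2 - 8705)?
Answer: 6856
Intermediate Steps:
-((-103 + 60)**2 - 8705) = -((-43)**2 - 8705) = -(1849 - 8705) = -1*(-6856) = 6856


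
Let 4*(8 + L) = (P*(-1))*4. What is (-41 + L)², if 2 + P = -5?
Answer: 1764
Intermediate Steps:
P = -7 (P = -2 - 5 = -7)
L = -1 (L = -8 + (-7*(-1)*4)/4 = -8 + (7*4)/4 = -8 + (¼)*28 = -8 + 7 = -1)
(-41 + L)² = (-41 - 1)² = (-42)² = 1764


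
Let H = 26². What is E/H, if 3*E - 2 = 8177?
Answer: 8179/2028 ≈ 4.0330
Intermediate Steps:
E = 8179/3 (E = ⅔ + (⅓)*8177 = ⅔ + 8177/3 = 8179/3 ≈ 2726.3)
H = 676
E/H = (8179/3)/676 = (8179/3)*(1/676) = 8179/2028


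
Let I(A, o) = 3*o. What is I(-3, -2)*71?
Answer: -426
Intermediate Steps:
I(-3, -2)*71 = (3*(-2))*71 = -6*71 = -426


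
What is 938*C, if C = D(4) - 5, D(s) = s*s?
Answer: 10318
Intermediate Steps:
D(s) = s**2
C = 11 (C = 4**2 - 5 = 16 - 5 = 11)
938*C = 938*11 = 10318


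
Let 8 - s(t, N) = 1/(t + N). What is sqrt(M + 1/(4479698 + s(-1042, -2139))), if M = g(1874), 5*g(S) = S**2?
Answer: sqrt(3565623970382296274284097395)/71249723935 ≈ 838.08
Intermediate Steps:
s(t, N) = 8 - 1/(N + t) (s(t, N) = 8 - 1/(t + N) = 8 - 1/(N + t))
g(S) = S**2/5
M = 3511876/5 (M = (1/5)*1874**2 = (1/5)*3511876 = 3511876/5 ≈ 7.0238e+5)
sqrt(M + 1/(4479698 + s(-1042, -2139))) = sqrt(3511876/5 + 1/(4479698 + (-1 + 8*(-2139) + 8*(-1042))/(-2139 - 1042))) = sqrt(3511876/5 + 1/(4479698 + (-1 - 17112 - 8336)/(-3181))) = sqrt(3511876/5 + 1/(4479698 - 1/3181*(-25449))) = sqrt(3511876/5 + 1/(4479698 + 25449/3181)) = sqrt(3511876/5 + 1/(14249944787/3181)) = sqrt(3511876/5 + 3181/14249944787) = sqrt(50044039098806317/71249723935) = sqrt(3565623970382296274284097395)/71249723935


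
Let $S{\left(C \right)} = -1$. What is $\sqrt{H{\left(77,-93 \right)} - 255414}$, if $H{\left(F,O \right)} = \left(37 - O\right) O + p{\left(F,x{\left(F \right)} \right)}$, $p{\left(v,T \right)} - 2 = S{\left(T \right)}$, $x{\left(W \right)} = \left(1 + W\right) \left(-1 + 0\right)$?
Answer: $i \sqrt{267503} \approx 517.21 i$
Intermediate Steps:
$x{\left(W \right)} = -1 - W$ ($x{\left(W \right)} = \left(1 + W\right) \left(-1\right) = -1 - W$)
$p{\left(v,T \right)} = 1$ ($p{\left(v,T \right)} = 2 - 1 = 1$)
$H{\left(F,O \right)} = 1 + O \left(37 - O\right)$ ($H{\left(F,O \right)} = \left(37 - O\right) O + 1 = O \left(37 - O\right) + 1 = 1 + O \left(37 - O\right)$)
$\sqrt{H{\left(77,-93 \right)} - 255414} = \sqrt{\left(1 - \left(-93\right)^{2} + 37 \left(-93\right)\right) - 255414} = \sqrt{\left(1 - 8649 - 3441\right) - 255414} = \sqrt{-12089 - 255414} = \sqrt{-267503} = i \sqrt{267503}$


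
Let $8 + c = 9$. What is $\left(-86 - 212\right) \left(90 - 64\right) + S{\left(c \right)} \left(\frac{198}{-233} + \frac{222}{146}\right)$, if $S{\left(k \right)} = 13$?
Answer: $- \frac{131637415}{17009} \approx -7739.3$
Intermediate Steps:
$c = 1$ ($c = -8 + 9 = 1$)
$\left(-86 - 212\right) \left(90 - 64\right) + S{\left(c \right)} \left(\frac{198}{-233} + \frac{222}{146}\right) = \left(-86 - 212\right) \left(90 - 64\right) + 13 \left(\frac{198}{-233} + \frac{222}{146}\right) = \left(-298\right) 26 + 13 \left(198 \left(- \frac{1}{233}\right) + 222 \cdot \frac{1}{146}\right) = -7748 + 13 \left(- \frac{198}{233} + \frac{111}{73}\right) = -7748 + 13 \cdot \frac{11409}{17009} = -7748 + \frac{148317}{17009} = - \frac{131637415}{17009}$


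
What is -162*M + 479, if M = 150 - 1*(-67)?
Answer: -34675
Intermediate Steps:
M = 217 (M = 150 + 67 = 217)
-162*M + 479 = -162*217 + 479 = -35154 + 479 = -34675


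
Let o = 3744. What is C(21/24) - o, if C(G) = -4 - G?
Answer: -29991/8 ≈ -3748.9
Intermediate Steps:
C(21/24) - o = (-4 - 21/24) - 1*3744 = (-4 - 21/24) - 3744 = (-4 - 1*7/8) - 3744 = (-4 - 7/8) - 3744 = -39/8 - 3744 = -29991/8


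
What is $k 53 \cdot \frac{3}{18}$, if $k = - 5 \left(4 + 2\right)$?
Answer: $-265$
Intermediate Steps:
$k = -30$ ($k = \left(-5\right) 6 = -30$)
$k 53 \cdot \frac{3}{18} = \left(-30\right) 53 \cdot \frac{3}{18} = - 1590 \cdot 3 \cdot \frac{1}{18} = \left(-1590\right) \frac{1}{6} = -265$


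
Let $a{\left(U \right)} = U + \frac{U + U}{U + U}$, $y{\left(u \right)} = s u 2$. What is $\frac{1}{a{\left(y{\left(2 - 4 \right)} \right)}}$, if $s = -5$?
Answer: $\frac{1}{21} \approx 0.047619$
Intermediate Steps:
$y{\left(u \right)} = - 10 u$ ($y{\left(u \right)} = - 5 u 2 = - 10 u$)
$a{\left(U \right)} = 1 + U$ ($a{\left(U \right)} = U + \frac{2 U}{2 U} = U + 2 U \frac{1}{2 U} = U + 1 = 1 + U$)
$\frac{1}{a{\left(y{\left(2 - 4 \right)} \right)}} = \frac{1}{1 - 10 \left(2 - 4\right)} = \frac{1}{1 - -20} = \frac{1}{1 + 20} = \frac{1}{21}$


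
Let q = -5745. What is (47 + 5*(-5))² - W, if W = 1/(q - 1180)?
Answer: 3351701/6925 ≈ 484.00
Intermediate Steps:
W = -1/6925 (W = 1/(-5745 - 1180) = 1/(-6925) = -1/6925 ≈ -0.00014440)
(47 + 5*(-5))² - W = (47 + 5*(-5))² - 1*(-1/6925) = (47 - 25)² + 1/6925 = 22² + 1/6925 = 484 + 1/6925 = 3351701/6925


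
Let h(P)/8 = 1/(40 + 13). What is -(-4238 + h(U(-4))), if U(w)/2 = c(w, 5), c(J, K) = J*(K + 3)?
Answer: 224606/53 ≈ 4237.9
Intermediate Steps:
c(J, K) = J*(3 + K)
U(w) = 16*w (U(w) = 2*(w*(3 + 5)) = 2*(w*8) = 2*(8*w) = 16*w)
h(P) = 8/53 (h(P) = 8/(40 + 13) = 8/53)
-(-4238 + h(U(-4))) = -(-4238 + 8/53) = -1*(-224606/53) = 224606/53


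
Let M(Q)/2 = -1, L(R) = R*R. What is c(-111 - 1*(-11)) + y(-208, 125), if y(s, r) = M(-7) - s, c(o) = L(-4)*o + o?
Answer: -1494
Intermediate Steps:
L(R) = R²
M(Q) = -2 (M(Q) = 2*(-1) = -2)
c(o) = 17*o (c(o) = (-4)²*o + o = 16*o + o = 17*o)
y(s, r) = -2 - s
c(-111 - 1*(-11)) + y(-208, 125) = 17*(-111 - 1*(-11)) + (-2 - 1*(-208)) = 17*(-111 + 11) + (-2 + 208) = 17*(-100) + 206 = -1700 + 206 = -1494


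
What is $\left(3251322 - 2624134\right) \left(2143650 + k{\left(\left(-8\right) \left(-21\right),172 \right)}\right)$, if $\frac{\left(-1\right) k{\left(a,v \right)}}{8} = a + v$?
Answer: $1342765604840$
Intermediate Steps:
$k{\left(a,v \right)} = - 8 a - 8 v$ ($k{\left(a,v \right)} = - 8 \left(a + v\right) = - 8 a - 8 v$)
$\left(3251322 - 2624134\right) \left(2143650 + k{\left(\left(-8\right) \left(-21\right),172 \right)}\right) = \left(3251322 - 2624134\right) \left(2143650 - \left(1376 + 8 \left(\left(-8\right) \left(-21\right)\right)\right)\right) = 627188 \left(2143650 - 2720\right) = 627188 \cdot 2140930 = 1342765604840$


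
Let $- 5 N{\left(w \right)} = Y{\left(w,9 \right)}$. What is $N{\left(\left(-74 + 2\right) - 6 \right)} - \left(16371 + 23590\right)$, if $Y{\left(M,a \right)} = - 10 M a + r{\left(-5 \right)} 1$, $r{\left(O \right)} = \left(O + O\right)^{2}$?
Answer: $-41385$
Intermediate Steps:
$r{\left(O \right)} = 4 O^{2}$ ($r{\left(O \right)} = \left(2 O\right)^{2} = 4 O^{2}$)
$Y{\left(M,a \right)} = 100 - 10 M a$ ($Y{\left(M,a \right)} = - 10 M a + 4 \left(-5\right)^{2} \cdot 1 = - 10 M a + 4 \cdot 25 \cdot 1 = - 10 M a + 100 \cdot 1 = - 10 M a + 100 = 100 - 10 M a$)
$N{\left(w \right)} = -20 + 18 w$ ($N{\left(w \right)} = - \frac{100 - 10 w 9}{5} = - \frac{100 - 90 w}{5} = -20 + 18 w$)
$N{\left(\left(-74 + 2\right) - 6 \right)} - \left(16371 + 23590\right) = \left(-20 + 18 \left(\left(-74 + 2\right) - 6\right)\right) - \left(16371 + 23590\right) = \left(-20 + 18 \left(-72 - 6\right)\right) - 39961 = \left(-20 + 18 \left(-78\right)\right) - 39961 = \left(-20 - 1404\right) - 39961 = -1424 - 39961 = -41385$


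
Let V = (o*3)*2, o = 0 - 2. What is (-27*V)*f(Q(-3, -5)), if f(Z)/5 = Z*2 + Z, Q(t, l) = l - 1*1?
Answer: -29160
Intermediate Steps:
o = -2
V = -12 (V = -2*3*2 = -6*2 = -12)
Q(t, l) = -1 + l (Q(t, l) = l - 1 = -1 + l)
f(Z) = 15*Z (f(Z) = 5*(Z*2 + Z) = 5*(2*Z + Z) = 5*(3*Z) = 15*Z)
(-27*V)*f(Q(-3, -5)) = (-27*(-12))*(15*(-1 - 5)) = 324*(15*(-6)) = 324*(-90) = -29160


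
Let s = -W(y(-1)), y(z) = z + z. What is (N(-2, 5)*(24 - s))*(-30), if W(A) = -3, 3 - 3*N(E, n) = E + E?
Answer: -1470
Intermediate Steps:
N(E, n) = 1 - 2*E/3 (N(E, n) = 1 - (E + E)/3 = 1 - 2*E/3)
y(z) = 2*z
s = 3 (s = -1*(-3) = 3)
(N(-2, 5)*(24 - s))*(-30) = ((1 - ⅔*(-2))*(24 - 1*3))*(-30) = ((1 + 4/3)*(24 - 3))*(-30) = ((7/3)*21)*(-30) = 49*(-30) = -1470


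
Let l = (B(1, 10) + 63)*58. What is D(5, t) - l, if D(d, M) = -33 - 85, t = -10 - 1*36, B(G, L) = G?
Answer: -3830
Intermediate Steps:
t = -46 (t = -10 - 36 = -46)
D(d, M) = -118
l = 3712 (l = (1 + 63)*58 = 64*58 = 3712)
D(5, t) - l = -118 - 1*3712 = -118 - 3712 = -3830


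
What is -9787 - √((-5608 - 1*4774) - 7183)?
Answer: -9787 - I*√17565 ≈ -9787.0 - 132.53*I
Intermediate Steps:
-9787 - √((-5608 - 1*4774) - 7183) = -9787 - √((-5608 - 4774) - 7183) = -9787 - √(-10382 - 7183) = -9787 - √(-17565) = -9787 - I*√17565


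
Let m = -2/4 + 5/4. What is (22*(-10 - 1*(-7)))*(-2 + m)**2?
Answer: -825/8 ≈ -103.13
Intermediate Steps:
m = 3/4 (m = -2*1/4 + 5*(1/4) = -1/2 + 5/4 = 3/4 ≈ 0.75000)
(22*(-10 - 1*(-7)))*(-2 + m)**2 = (22*(-10 - 1*(-7)))*(-2 + 3/4)**2 = (22*(-10 + 7))*(-5/4)**2 = (22*(-3))*(25/16) = -66*25/16 = -825/8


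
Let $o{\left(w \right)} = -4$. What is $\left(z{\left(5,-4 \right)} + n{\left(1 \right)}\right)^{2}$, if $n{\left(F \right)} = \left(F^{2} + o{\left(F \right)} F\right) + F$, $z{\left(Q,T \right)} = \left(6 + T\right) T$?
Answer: $100$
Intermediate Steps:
$z{\left(Q,T \right)} = T \left(6 + T\right)$
$n{\left(F \right)} = F^{2} - 3 F$ ($n{\left(F \right)} = \left(F^{2} - 4 F\right) + F = F^{2} - 3 F$)
$\left(z{\left(5,-4 \right)} + n{\left(1 \right)}\right)^{2} = \left(- 4 \left(6 - 4\right) + 1 \left(-3 + 1\right)\right)^{2} = \left(\left(-4\right) 2 + 1 \left(-2\right)\right)^{2} = \left(-8 - 2\right)^{2} = \left(-10\right)^{2} = 100$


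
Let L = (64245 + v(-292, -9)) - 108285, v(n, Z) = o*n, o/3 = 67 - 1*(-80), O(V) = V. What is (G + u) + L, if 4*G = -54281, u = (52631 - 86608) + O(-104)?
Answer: -881853/4 ≈ -2.2046e+5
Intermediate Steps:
o = 441 (o = 3*(67 - 1*(-80)) = 3*(67 + 80) = 3*147 = 441)
v(n, Z) = 441*n
u = -34081 (u = (52631 - 86608) - 104 = -33977 - 104 = -34081)
G = -54281/4 (G = (¼)*(-54281) = -54281/4 ≈ -13570.)
L = -172812 (L = (64245 + 441*(-292)) - 108285 = (64245 - 128772) - 108285 = -64527 - 108285 = -172812)
(G + u) + L = (-54281/4 - 34081) - 172812 = -190605/4 - 172812 = -881853/4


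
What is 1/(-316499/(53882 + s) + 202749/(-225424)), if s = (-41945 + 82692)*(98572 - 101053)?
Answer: -22776711341200/20414295908749 ≈ -1.1157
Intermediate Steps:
s = -101093307 (s = 40747*(-2481) = -101093307)
1/(-316499/(53882 + s) + 202749/(-225424)) = 1/(-316499/(53882 - 101093307) + 202749/(-225424)) = 1/(-316499/(-101039425) + 202749*(-1/225424)) = 1/(-316499*(-1/101039425) - 202749/225424) = 1/(316499/101039425 - 202749/225424) = 1/(-20414295908749/22776711341200) = -22776711341200/20414295908749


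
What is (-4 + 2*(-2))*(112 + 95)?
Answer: -1656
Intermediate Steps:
(-4 + 2*(-2))*(112 + 95) = (-4 - 4)*207 = -8*207 = -1656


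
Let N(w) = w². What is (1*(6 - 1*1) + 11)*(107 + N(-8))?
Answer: 2736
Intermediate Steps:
(1*(6 - 1*1) + 11)*(107 + N(-8)) = (1*(6 - 1*1) + 11)*(107 + (-8)²) = (1*(6 - 1) + 11)*(107 + 64) = (1*5 + 11)*171 = (5 + 11)*171 = 16*171 = 2736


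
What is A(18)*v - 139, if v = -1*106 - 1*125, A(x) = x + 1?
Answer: -4528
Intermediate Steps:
A(x) = 1 + x
v = -231 (v = -106 - 125 = -231)
A(18)*v - 139 = (1 + 18)*(-231) - 139 = 19*(-231) - 139 = -4389 - 139 = -4528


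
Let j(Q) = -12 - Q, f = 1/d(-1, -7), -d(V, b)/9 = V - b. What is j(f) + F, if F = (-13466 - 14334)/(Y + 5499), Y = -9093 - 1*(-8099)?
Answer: -883187/48654 ≈ -18.152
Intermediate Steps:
Y = -994 (Y = -9093 + 8099 = -994)
d(V, b) = -9*V + 9*b (d(V, b) = -9*(V - b) = -9*V + 9*b)
F = -5560/901 (F = (-13466 - 14334)/(-994 + 5499) = -27800/4505 = -27800*1/4505 = -5560/901 ≈ -6.1709)
f = -1/54 (f = 1/(-9*(-1) + 9*(-7)) = 1/(9 - 63) = 1/(-54) = -1/54 ≈ -0.018519)
j(f) + F = (-12 - 1*(-1/54)) - 5560/901 = (-12 + 1/54) - 5560/901 = -647/54 - 5560/901 = -883187/48654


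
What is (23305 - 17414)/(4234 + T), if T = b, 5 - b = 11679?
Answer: -5891/7440 ≈ -0.79180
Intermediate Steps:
b = -11674 (b = 5 - 1*11679 = 5 - 11679 = -11674)
T = -11674
(23305 - 17414)/(4234 + T) = (23305 - 17414)/(4234 - 11674) = 5891/(-7440) = 5891*(-1/7440) = -5891/7440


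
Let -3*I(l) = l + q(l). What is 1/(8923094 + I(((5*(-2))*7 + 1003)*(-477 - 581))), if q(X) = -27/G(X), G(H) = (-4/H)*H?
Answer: 4/37008519 ≈ 1.0808e-7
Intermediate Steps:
G(H) = -4
q(X) = 27/4 (q(X) = -27/(-4) = -27*(-1/4) = 27/4)
I(l) = -9/4 - l/3 (I(l) = -(l + 27/4)/3 = -(27/4 + l)/3 = -9/4 - l/3)
1/(8923094 + I(((5*(-2))*7 + 1003)*(-477 - 581))) = 1/(8923094 + (-9/4 - ((5*(-2))*7 + 1003)*(-477 - 581)/3)) = 1/(8923094 + (-9/4 - (-10*7 + 1003)*(-1058)/3)) = 1/(8923094 + (-9/4 - (-70 + 1003)*(-1058)/3)) = 1/(8923094 + (-9/4 - 311*(-1058))) = 1/(8923094 + (-9/4 - 1/3*(-987114))) = 1/(8923094 + (-9/4 + 329038)) = 1/(8923094 + 1316143/4) = 1/(37008519/4) = 4/37008519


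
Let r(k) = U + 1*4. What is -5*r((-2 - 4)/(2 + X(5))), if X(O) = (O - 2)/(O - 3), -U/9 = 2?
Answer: 70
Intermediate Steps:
U = -18 (U = -9*2 = -18)
X(O) = (-2 + O)/(-3 + O)
r(k) = -14 (r(k) = -18 + 1*4 = -18 + 4 = -14)
-5*r((-2 - 4)/(2 + X(5))) = -5*(-14) = 70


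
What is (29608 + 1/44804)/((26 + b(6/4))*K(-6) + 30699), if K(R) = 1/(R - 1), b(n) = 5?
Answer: 9285897831/9626677048 ≈ 0.96460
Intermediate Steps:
K(R) = 1/(-1 + R)
(29608 + 1/44804)/((26 + b(6/4))*K(-6) + 30699) = (29608 + 1/44804)/((26 + 5)/(-1 - 6) + 30699) = (29608 + 1/44804)/(31/(-7) + 30699) = 1326556833/(44804*(31*(-⅐) + 30699)) = 1326556833/(44804*(-31/7 + 30699)) = 1326556833/(44804*(214862/7)) = (1326556833/44804)*(7/214862) = 9285897831/9626677048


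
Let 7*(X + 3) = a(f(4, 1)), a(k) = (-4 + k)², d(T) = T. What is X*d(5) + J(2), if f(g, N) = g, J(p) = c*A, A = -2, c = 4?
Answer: -23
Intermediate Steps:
J(p) = -8 (J(p) = 4*(-2) = -8)
X = -3 (X = -3 + (-4 + 4)²/7 = -3 + (⅐)*0² = -3 + (⅐)*0 = -3 + 0 = -3)
X*d(5) + J(2) = -3*5 - 8 = -15 - 8 = -23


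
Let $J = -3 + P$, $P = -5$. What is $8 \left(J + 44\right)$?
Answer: $288$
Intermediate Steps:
$J = -8$ ($J = -3 - 5 = -8$)
$8 \left(J + 44\right) = 8 \left(-8 + 44\right) = 8 \cdot 36 = 288$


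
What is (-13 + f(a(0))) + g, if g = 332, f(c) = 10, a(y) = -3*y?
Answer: 329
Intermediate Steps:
(-13 + f(a(0))) + g = (-13 + 10) + 332 = -3 + 332 = 329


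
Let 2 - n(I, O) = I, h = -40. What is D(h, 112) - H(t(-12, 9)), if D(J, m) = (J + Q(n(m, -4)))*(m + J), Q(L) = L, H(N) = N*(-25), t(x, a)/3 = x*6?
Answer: -16200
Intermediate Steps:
t(x, a) = 18*x (t(x, a) = 3*(x*6) = 3*(6*x) = 18*x)
n(I, O) = 2 - I
H(N) = -25*N
D(J, m) = (J + m)*(2 + J - m) (D(J, m) = (J + (2 - m))*(m + J) = (2 + J - m)*(J + m) = (J + m)*(2 + J - m))
D(h, 112) - H(t(-12, 9)) = ((-40)**2 - 1*112**2 + 2*(-40) + 2*112) - (-25)*18*(-12) = (1600 - 1*12544 - 80 + 224) - (-25)*(-216) = (1600 - 12544 - 80 + 224) - 1*5400 = -10800 - 5400 = -16200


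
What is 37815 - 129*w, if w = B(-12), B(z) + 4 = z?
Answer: 39879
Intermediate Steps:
B(z) = -4 + z
w = -16 (w = -4 - 12 = -16)
37815 - 129*w = 37815 - 129*(-16) = 37815 + 2064 = 39879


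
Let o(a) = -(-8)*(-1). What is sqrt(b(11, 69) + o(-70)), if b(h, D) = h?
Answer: sqrt(3) ≈ 1.7320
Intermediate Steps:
o(a) = -8 (o(a) = -1*8 = -8)
sqrt(b(11, 69) + o(-70)) = sqrt(11 - 8) = sqrt(3)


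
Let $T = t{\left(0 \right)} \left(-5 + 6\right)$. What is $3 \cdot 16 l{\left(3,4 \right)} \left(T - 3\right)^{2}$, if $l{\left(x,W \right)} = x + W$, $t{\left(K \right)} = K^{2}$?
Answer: $3024$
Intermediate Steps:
$T = 0$ ($T = 0^{2} \left(-5 + 6\right) = 0 \cdot 1 = 0$)
$l{\left(x,W \right)} = W + x$
$3 \cdot 16 l{\left(3,4 \right)} \left(T - 3\right)^{2} = 3 \cdot 16 \left(4 + 3\right) \left(0 - 3\right)^{2} = 48 \cdot 7 \left(-3\right)^{2} = 336 \cdot 9 = 3024$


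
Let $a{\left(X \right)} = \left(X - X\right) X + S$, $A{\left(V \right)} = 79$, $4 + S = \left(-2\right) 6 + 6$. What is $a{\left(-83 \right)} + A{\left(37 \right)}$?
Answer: $69$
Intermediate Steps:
$S = -10$ ($S = -4 + \left(\left(-2\right) 6 + 6\right) = -4 + \left(-12 + 6\right) = -4 - 6 = -10$)
$a{\left(X \right)} = -10$ ($a{\left(X \right)} = \left(X - X\right) X - 10 = 0 X - 10 = 0 - 10 = -10$)
$a{\left(-83 \right)} + A{\left(37 \right)} = -10 + 79 = 69$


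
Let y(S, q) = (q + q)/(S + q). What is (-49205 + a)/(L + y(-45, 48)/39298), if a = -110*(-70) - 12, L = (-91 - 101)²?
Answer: -815767533/724340752 ≈ -1.1262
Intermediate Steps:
y(S, q) = 2*q/(S + q) (y(S, q) = (2*q)/(S + q) = 2*q/(S + q))
L = 36864 (L = (-192)² = 36864)
a = 7688 (a = 7700 - 12 = 7688)
(-49205 + a)/(L + y(-45, 48)/39298) = (-49205 + 7688)/(36864 + (2*48/(-45 + 48))/39298) = -41517/(36864 + (2*48/3)*(1/39298)) = -41517/(36864 + (2*48*(⅓))*(1/39298)) = -41517/(36864 + 32*(1/39298)) = -41517/(36864 + 16/19649) = -41517/724340752/19649 = -41517*19649/724340752 = -815767533/724340752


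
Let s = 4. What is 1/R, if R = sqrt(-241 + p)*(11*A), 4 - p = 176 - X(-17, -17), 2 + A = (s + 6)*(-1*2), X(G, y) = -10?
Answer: I*sqrt(47)/34122 ≈ 0.00020092*I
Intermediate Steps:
A = -22 (A = -2 + (4 + 6)*(-1*2) = -2 + 10*(-2) = -2 - 20 = -22)
p = -182 (p = 4 - (176 - 1*(-10)) = 4 - (176 + 10) = 4 - 1*186 = 4 - 186 = -182)
R = -726*I*sqrt(47) (R = sqrt(-241 - 182)*(11*(-22)) = sqrt(-423)*(-242) = (3*I*sqrt(47))*(-242) = -726*I*sqrt(47) ≈ -4977.2*I)
1/R = 1/(-726*I*sqrt(47)) = I*sqrt(47)/34122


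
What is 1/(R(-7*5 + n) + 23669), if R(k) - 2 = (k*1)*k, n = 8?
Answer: 1/24400 ≈ 4.0984e-5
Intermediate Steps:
R(k) = 2 + k² (R(k) = 2 + (k*1)*k = 2 + k*k = 2 + k²)
1/(R(-7*5 + n) + 23669) = 1/((2 + (-7*5 + 8)²) + 23669) = 1/((2 + (-35 + 8)²) + 23669) = 1/((2 + (-27)²) + 23669) = 1/((2 + 729) + 23669) = 1/(731 + 23669) = 1/24400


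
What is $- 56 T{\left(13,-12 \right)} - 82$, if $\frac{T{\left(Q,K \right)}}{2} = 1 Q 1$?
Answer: $-1538$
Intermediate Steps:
$T{\left(Q,K \right)} = 2 Q$ ($T{\left(Q,K \right)} = 2 \cdot 1 Q 1 = 2 Q 1 = 2 Q$)
$- 56 T{\left(13,-12 \right)} - 82 = - 56 \cdot 2 \cdot 13 - 82 = \left(-56\right) 26 - 82 = -1456 - 82 = -1538$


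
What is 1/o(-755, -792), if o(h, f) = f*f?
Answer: 1/627264 ≈ 1.5942e-6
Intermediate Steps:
o(h, f) = f²
1/o(-755, -792) = 1/((-792)²) = 1/627264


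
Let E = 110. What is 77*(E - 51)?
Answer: 4543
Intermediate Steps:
77*(E - 51) = 77*(110 - 51) = 77*59 = 4543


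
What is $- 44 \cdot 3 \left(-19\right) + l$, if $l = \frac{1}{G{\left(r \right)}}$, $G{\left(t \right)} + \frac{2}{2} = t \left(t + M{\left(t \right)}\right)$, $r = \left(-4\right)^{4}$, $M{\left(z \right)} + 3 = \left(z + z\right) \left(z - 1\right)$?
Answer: $\frac{83988222517}{33488127} \approx 2508.0$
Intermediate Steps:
$M{\left(z \right)} = -3 + 2 z \left(-1 + z\right)$ ($M{\left(z \right)} = -3 + \left(z + z\right) \left(z - 1\right) = -3 + 2 z \left(-1 + z\right)$)
$r = 256$
$G{\left(t \right)} = -1 + t \left(-3 - t + 2 t^{2}\right)$ ($G{\left(t \right)} = -1 + t \left(t - \left(3 - 2 t^{2} + 2 t\right)\right) = -1 + t \left(-3 - t + 2 t^{2}\right)$)
$l = \frac{1}{33488127}$ ($l = \frac{1}{-1 - 256^{2} - 768 + 2 \cdot 256^{3}} = \frac{1}{-1 - 65536 - 768 + 2 \cdot 16777216} = \frac{1}{-1 - 65536 - 768 + 33554432} = \frac{1}{33488127} \approx 2.9861 \cdot 10^{-8}$)
$- 44 \cdot 3 \left(-19\right) + l = - 44 \cdot 3 \left(-19\right) + \frac{1}{33488127} = \left(-44\right) \left(-57\right) + \frac{1}{33488127} = 2508 + \frac{1}{33488127} = \frac{83988222517}{33488127}$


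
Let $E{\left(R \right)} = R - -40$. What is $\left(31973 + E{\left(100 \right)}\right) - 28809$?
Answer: $3304$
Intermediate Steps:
$E{\left(R \right)} = 40 + R$ ($E{\left(R \right)} = R + 40 = 40 + R$)
$\left(31973 + E{\left(100 \right)}\right) - 28809 = \left(31973 + \left(40 + 100\right)\right) - 28809 = \left(31973 + 140\right) - 28809 = 32113 - 28809 = 3304$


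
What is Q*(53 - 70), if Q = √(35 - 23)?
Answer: -34*√3 ≈ -58.890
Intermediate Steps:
Q = 2*√3 (Q = √12 = 2*√3 ≈ 3.4641)
Q*(53 - 70) = (2*√3)*(53 - 70) = (2*√3)*(-17) = -34*√3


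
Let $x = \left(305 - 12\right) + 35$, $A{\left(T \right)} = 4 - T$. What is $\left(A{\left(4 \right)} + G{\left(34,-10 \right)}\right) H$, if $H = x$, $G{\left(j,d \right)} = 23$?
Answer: $7544$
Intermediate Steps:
$x = 328$ ($x = 293 + 35 = 328$)
$H = 328$
$\left(A{\left(4 \right)} + G{\left(34,-10 \right)}\right) H = \left(\left(4 - 4\right) + 23\right) 328 = \left(0 + 23\right) 328 = 23 \cdot 328 = 7544$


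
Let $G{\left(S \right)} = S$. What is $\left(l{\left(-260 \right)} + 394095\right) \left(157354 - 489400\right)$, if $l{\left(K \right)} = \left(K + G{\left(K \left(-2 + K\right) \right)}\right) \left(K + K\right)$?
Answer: $11586115942830$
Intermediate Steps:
$l{\left(K \right)} = 2 K \left(K + K \left(-2 + K\right)\right)$ ($l{\left(K \right)} = \left(K + K \left(-2 + K\right)\right) \left(K + K\right) = \left(K + K \left(-2 + K\right)\right) 2 K = 2 K \left(K + K \left(-2 + K\right)\right)$)
$\left(l{\left(-260 \right)} + 394095\right) \left(157354 - 489400\right) = \left(2 \left(-260\right)^{2} \left(-1 - 260\right) + 394095\right) \left(157354 - 489400\right) = \left(2 \cdot 67600 \left(-261\right) + 394095\right) \left(-332046\right) = \left(-35287200 + 394095\right) \left(-332046\right) = \left(-34893105\right) \left(-332046\right) = 11586115942830$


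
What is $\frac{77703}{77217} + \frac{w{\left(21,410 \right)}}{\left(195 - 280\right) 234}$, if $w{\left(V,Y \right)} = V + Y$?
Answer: $\frac{504077381}{511948710} \approx 0.98462$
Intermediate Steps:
$\frac{77703}{77217} + \frac{w{\left(21,410 \right)}}{\left(195 - 280\right) 234} = \frac{77703}{77217} + \frac{21 + 410}{\left(195 - 280\right) 234} = 77703 \cdot \frac{1}{77217} + \frac{431}{\left(-85\right) 234} = \frac{25901}{25739} + \frac{431}{-19890} = \frac{25901}{25739} + 431 \left(- \frac{1}{19890}\right) = \frac{25901}{25739} - \frac{431}{19890} = \frac{504077381}{511948710}$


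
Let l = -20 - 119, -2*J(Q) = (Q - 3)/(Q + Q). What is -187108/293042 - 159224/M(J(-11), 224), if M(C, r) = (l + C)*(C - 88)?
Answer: -11848696965166/872575778695 ≈ -13.579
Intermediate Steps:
J(Q) = -(-3 + Q)/(4*Q) (J(Q) = -(Q - 3)/(2*(Q + Q)) = -(-3 + Q)/(2*(2*Q)) = -(-3 + Q)*1/(2*Q)/2 = -(-3 + Q)/(4*Q))
l = -139
M(C, r) = (-139 + C)*(-88 + C) (M(C, r) = (-139 + C)*(C - 88) = (-139 + C)*(-88 + C))
-187108/293042 - 159224/M(J(-11), 224) = -187108/293042 - 159224/(12232 + ((¼)*(3 - 1*(-11))/(-11))² - 227*(3 - 1*(-11))/(4*(-11))) = -187108*1/293042 - 159224/(12232 + ((¼)*(-1/11)*(3 + 11))² - 227*(-1)*(3 + 11)/(4*11)) = -93554/146521 - 159224/(12232 + ((¼)*(-1/11)*14)² - 227*(-1)*14/(4*11)) = -93554/146521 - 159224/(12232 + (-7/22)² - 227*(-7/22)) = -93554/146521 - 159224/(12232 + 49/484 + 1589/22) = -93554/146521 - 159224/5955295/484 = -93554/146521 - 159224*484/5955295 = -93554/146521 - 77064416/5955295 = -11848696965166/872575778695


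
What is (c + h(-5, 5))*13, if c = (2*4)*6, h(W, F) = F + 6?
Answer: 767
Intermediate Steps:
h(W, F) = 6 + F
c = 48 (c = 8*6 = 48)
(c + h(-5, 5))*13 = (48 + (6 + 5))*13 = (48 + 11)*13 = 59*13 = 767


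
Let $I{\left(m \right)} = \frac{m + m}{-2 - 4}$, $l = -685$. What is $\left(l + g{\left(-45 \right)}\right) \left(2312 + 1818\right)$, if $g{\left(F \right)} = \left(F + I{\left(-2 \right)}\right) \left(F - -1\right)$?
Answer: $\frac{15681610}{3} \approx 5.2272 \cdot 10^{6}$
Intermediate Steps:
$I{\left(m \right)} = - \frac{m}{3}$ ($I{\left(m \right)} = \frac{2 m}{-6} = 2 m \left(- \frac{1}{6}\right) = - \frac{m}{3}$)
$g{\left(F \right)} = \left(1 + F\right) \left(\frac{2}{3} + F\right)$ ($g{\left(F \right)} = \left(F - - \frac{2}{3}\right) \left(F - -1\right) = \left(F + \frac{2}{3}\right) \left(F + 1\right) = \left(\frac{2}{3} + F\right) \left(1 + F\right) = \left(1 + F\right) \left(\frac{2}{3} + F\right)$)
$\left(l + g{\left(-45 \right)}\right) \left(2312 + 1818\right) = \left(-685 + \left(\frac{2}{3} + \left(-45\right)^{2} + \frac{5}{3} \left(-45\right)\right)\right) \left(2312 + 1818\right) = \left(-685 + \left(\frac{2}{3} + 2025 - 75\right)\right) 4130 = \left(-685 + \frac{5852}{3}\right) 4130 = \frac{3797}{3} \cdot 4130 = \frac{15681610}{3}$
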